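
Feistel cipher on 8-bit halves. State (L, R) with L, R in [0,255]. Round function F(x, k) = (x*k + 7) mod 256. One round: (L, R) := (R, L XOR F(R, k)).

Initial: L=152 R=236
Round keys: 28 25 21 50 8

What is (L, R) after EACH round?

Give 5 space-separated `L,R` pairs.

Round 1 (k=28): L=236 R=79
Round 2 (k=25): L=79 R=82
Round 3 (k=21): L=82 R=142
Round 4 (k=50): L=142 R=145
Round 5 (k=8): L=145 R=1

Answer: 236,79 79,82 82,142 142,145 145,1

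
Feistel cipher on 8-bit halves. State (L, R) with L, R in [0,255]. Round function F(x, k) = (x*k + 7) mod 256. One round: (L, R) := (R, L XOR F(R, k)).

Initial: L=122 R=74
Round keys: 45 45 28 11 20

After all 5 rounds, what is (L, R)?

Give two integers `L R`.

Answer: 7 87

Derivation:
Round 1 (k=45): L=74 R=115
Round 2 (k=45): L=115 R=116
Round 3 (k=28): L=116 R=196
Round 4 (k=11): L=196 R=7
Round 5 (k=20): L=7 R=87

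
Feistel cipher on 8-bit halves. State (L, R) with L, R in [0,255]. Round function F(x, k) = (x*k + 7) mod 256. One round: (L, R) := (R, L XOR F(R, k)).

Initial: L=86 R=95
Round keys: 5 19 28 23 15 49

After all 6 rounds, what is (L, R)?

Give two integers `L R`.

Round 1 (k=5): L=95 R=180
Round 2 (k=19): L=180 R=60
Round 3 (k=28): L=60 R=35
Round 4 (k=23): L=35 R=16
Round 5 (k=15): L=16 R=212
Round 6 (k=49): L=212 R=139

Answer: 212 139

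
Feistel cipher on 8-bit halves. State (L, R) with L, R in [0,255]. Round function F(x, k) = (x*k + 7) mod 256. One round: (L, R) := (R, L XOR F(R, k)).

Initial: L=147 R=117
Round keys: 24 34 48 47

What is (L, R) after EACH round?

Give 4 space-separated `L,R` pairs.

Answer: 117,108 108,42 42,139 139,166

Derivation:
Round 1 (k=24): L=117 R=108
Round 2 (k=34): L=108 R=42
Round 3 (k=48): L=42 R=139
Round 4 (k=47): L=139 R=166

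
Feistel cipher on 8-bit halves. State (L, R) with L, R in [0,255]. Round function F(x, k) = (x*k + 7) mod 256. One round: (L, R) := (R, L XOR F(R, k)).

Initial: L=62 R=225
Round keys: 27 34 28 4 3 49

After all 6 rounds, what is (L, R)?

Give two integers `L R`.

Answer: 93 153

Derivation:
Round 1 (k=27): L=225 R=252
Round 2 (k=34): L=252 R=158
Round 3 (k=28): L=158 R=179
Round 4 (k=4): L=179 R=77
Round 5 (k=3): L=77 R=93
Round 6 (k=49): L=93 R=153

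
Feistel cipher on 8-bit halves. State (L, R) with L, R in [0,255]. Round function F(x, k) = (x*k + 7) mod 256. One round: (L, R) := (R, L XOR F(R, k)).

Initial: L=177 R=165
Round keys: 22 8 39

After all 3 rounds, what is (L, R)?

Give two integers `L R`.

Answer: 130 81

Derivation:
Round 1 (k=22): L=165 R=132
Round 2 (k=8): L=132 R=130
Round 3 (k=39): L=130 R=81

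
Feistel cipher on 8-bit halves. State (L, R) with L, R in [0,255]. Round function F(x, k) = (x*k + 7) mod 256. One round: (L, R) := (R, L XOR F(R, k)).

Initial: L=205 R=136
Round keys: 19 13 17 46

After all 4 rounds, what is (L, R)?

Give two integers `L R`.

Round 1 (k=19): L=136 R=210
Round 2 (k=13): L=210 R=57
Round 3 (k=17): L=57 R=2
Round 4 (k=46): L=2 R=90

Answer: 2 90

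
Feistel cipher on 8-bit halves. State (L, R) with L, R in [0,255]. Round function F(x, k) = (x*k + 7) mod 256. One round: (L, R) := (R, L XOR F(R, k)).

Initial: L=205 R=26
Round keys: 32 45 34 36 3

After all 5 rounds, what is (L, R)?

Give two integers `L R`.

Answer: 80 112

Derivation:
Round 1 (k=32): L=26 R=138
Round 2 (k=45): L=138 R=83
Round 3 (k=34): L=83 R=135
Round 4 (k=36): L=135 R=80
Round 5 (k=3): L=80 R=112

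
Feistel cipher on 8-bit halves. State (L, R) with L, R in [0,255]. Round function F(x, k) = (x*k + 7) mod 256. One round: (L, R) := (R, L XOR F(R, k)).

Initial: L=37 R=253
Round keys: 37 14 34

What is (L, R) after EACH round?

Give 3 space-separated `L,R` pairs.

Round 1 (k=37): L=253 R=189
Round 2 (k=14): L=189 R=160
Round 3 (k=34): L=160 R=250

Answer: 253,189 189,160 160,250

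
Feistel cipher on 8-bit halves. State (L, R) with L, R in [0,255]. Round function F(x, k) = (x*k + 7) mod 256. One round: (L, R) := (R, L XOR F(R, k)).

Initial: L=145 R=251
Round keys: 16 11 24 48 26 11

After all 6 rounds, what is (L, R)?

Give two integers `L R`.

Round 1 (k=16): L=251 R=38
Round 2 (k=11): L=38 R=82
Round 3 (k=24): L=82 R=145
Round 4 (k=48): L=145 R=101
Round 5 (k=26): L=101 R=216
Round 6 (k=11): L=216 R=42

Answer: 216 42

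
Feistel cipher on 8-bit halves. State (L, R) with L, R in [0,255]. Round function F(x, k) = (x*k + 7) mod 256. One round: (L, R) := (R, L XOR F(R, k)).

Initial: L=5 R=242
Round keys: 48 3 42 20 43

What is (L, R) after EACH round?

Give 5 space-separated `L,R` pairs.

Round 1 (k=48): L=242 R=98
Round 2 (k=3): L=98 R=223
Round 3 (k=42): L=223 R=255
Round 4 (k=20): L=255 R=44
Round 5 (k=43): L=44 R=148

Answer: 242,98 98,223 223,255 255,44 44,148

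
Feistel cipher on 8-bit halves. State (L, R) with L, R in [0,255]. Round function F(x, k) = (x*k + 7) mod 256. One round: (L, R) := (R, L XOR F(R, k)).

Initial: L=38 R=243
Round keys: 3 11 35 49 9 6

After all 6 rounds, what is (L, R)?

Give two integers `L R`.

Answer: 132 111

Derivation:
Round 1 (k=3): L=243 R=198
Round 2 (k=11): L=198 R=122
Round 3 (k=35): L=122 R=115
Round 4 (k=49): L=115 R=112
Round 5 (k=9): L=112 R=132
Round 6 (k=6): L=132 R=111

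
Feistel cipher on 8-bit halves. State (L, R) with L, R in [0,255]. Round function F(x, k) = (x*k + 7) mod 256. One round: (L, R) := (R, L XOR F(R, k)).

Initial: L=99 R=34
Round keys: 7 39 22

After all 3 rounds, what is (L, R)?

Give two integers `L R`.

Round 1 (k=7): L=34 R=150
Round 2 (k=39): L=150 R=195
Round 3 (k=22): L=195 R=95

Answer: 195 95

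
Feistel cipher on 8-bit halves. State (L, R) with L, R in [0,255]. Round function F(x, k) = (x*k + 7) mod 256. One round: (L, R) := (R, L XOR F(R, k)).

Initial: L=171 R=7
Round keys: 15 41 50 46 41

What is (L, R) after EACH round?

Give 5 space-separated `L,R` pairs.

Answer: 7,219 219,29 29,106 106,14 14,47

Derivation:
Round 1 (k=15): L=7 R=219
Round 2 (k=41): L=219 R=29
Round 3 (k=50): L=29 R=106
Round 4 (k=46): L=106 R=14
Round 5 (k=41): L=14 R=47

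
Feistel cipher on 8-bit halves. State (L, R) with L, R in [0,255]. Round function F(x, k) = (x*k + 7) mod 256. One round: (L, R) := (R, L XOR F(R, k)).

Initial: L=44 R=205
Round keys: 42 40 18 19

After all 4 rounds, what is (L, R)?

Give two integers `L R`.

Answer: 174 243

Derivation:
Round 1 (k=42): L=205 R=133
Round 2 (k=40): L=133 R=2
Round 3 (k=18): L=2 R=174
Round 4 (k=19): L=174 R=243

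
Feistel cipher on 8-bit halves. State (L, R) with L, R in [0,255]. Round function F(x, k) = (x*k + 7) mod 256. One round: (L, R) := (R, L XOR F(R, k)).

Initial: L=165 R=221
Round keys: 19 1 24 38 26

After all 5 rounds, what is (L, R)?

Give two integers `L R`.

Round 1 (k=19): L=221 R=203
Round 2 (k=1): L=203 R=15
Round 3 (k=24): L=15 R=164
Round 4 (k=38): L=164 R=80
Round 5 (k=26): L=80 R=131

Answer: 80 131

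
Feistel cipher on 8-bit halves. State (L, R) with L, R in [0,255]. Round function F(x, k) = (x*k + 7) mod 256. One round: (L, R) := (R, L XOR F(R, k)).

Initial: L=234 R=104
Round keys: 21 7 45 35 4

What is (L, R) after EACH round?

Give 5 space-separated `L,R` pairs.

Round 1 (k=21): L=104 R=101
Round 2 (k=7): L=101 R=162
Round 3 (k=45): L=162 R=228
Round 4 (k=35): L=228 R=145
Round 5 (k=4): L=145 R=175

Answer: 104,101 101,162 162,228 228,145 145,175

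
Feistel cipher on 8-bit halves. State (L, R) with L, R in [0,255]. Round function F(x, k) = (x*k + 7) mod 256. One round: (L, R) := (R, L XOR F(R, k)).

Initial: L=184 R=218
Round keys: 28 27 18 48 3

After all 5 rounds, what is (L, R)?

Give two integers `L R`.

Answer: 249 246

Derivation:
Round 1 (k=28): L=218 R=103
Round 2 (k=27): L=103 R=62
Round 3 (k=18): L=62 R=4
Round 4 (k=48): L=4 R=249
Round 5 (k=3): L=249 R=246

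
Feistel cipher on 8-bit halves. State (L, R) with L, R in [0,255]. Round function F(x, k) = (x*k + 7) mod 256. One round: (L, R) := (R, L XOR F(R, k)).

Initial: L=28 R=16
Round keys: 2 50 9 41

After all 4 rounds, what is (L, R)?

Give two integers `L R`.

Round 1 (k=2): L=16 R=59
Round 2 (k=50): L=59 R=157
Round 3 (k=9): L=157 R=183
Round 4 (k=41): L=183 R=203

Answer: 183 203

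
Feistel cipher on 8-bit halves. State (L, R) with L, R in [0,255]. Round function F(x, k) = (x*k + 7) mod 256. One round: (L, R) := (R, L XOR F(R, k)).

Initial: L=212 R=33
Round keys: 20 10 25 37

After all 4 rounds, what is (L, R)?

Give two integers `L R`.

Answer: 172 223

Derivation:
Round 1 (k=20): L=33 R=79
Round 2 (k=10): L=79 R=60
Round 3 (k=25): L=60 R=172
Round 4 (k=37): L=172 R=223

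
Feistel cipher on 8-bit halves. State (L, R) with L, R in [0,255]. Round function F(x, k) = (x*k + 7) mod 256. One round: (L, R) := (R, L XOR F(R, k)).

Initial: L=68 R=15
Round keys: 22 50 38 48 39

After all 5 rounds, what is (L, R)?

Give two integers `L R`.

Round 1 (k=22): L=15 R=21
Round 2 (k=50): L=21 R=46
Round 3 (k=38): L=46 R=206
Round 4 (k=48): L=206 R=137
Round 5 (k=39): L=137 R=40

Answer: 137 40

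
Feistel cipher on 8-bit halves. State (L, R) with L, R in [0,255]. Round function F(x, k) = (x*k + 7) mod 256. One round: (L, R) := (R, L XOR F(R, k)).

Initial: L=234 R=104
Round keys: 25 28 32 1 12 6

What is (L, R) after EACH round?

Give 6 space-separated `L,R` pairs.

Answer: 104,197 197,251 251,162 162,82 82,125 125,167

Derivation:
Round 1 (k=25): L=104 R=197
Round 2 (k=28): L=197 R=251
Round 3 (k=32): L=251 R=162
Round 4 (k=1): L=162 R=82
Round 5 (k=12): L=82 R=125
Round 6 (k=6): L=125 R=167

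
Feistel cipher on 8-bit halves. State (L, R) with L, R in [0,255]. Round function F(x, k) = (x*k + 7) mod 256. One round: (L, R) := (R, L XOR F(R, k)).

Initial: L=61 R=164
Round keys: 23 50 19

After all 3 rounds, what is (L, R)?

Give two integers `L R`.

Answer: 7 114

Derivation:
Round 1 (k=23): L=164 R=254
Round 2 (k=50): L=254 R=7
Round 3 (k=19): L=7 R=114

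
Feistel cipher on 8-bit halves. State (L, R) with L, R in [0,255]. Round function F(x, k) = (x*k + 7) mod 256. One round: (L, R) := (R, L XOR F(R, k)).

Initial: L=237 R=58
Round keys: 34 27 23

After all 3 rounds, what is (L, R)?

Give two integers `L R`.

Answer: 35 122

Derivation:
Round 1 (k=34): L=58 R=86
Round 2 (k=27): L=86 R=35
Round 3 (k=23): L=35 R=122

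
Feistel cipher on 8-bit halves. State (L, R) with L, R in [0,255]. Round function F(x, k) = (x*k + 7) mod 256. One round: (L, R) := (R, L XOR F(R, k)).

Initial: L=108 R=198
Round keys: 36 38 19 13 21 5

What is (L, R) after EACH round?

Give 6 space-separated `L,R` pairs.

Answer: 198,179 179,95 95,167 167,221 221,143 143,15

Derivation:
Round 1 (k=36): L=198 R=179
Round 2 (k=38): L=179 R=95
Round 3 (k=19): L=95 R=167
Round 4 (k=13): L=167 R=221
Round 5 (k=21): L=221 R=143
Round 6 (k=5): L=143 R=15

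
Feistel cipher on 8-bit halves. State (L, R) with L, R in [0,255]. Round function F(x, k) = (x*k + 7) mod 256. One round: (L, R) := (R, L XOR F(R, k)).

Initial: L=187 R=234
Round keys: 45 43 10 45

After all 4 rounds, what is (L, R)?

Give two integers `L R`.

Round 1 (k=45): L=234 R=146
Round 2 (k=43): L=146 R=103
Round 3 (k=10): L=103 R=159
Round 4 (k=45): L=159 R=157

Answer: 159 157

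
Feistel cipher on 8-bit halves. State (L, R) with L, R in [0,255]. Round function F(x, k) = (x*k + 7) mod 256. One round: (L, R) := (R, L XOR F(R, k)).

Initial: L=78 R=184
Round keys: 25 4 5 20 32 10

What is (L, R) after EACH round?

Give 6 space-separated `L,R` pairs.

Answer: 184,177 177,115 115,247 247,32 32,240 240,71

Derivation:
Round 1 (k=25): L=184 R=177
Round 2 (k=4): L=177 R=115
Round 3 (k=5): L=115 R=247
Round 4 (k=20): L=247 R=32
Round 5 (k=32): L=32 R=240
Round 6 (k=10): L=240 R=71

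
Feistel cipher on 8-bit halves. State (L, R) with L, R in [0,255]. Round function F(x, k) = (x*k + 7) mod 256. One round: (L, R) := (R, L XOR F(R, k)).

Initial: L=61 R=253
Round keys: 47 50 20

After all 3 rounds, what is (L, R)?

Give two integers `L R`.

Answer: 24 160

Derivation:
Round 1 (k=47): L=253 R=71
Round 2 (k=50): L=71 R=24
Round 3 (k=20): L=24 R=160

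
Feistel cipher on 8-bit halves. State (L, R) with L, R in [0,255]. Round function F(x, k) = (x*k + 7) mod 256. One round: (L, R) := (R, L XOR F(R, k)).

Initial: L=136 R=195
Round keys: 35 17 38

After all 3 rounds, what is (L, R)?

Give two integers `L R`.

Round 1 (k=35): L=195 R=56
Round 2 (k=17): L=56 R=124
Round 3 (k=38): L=124 R=87

Answer: 124 87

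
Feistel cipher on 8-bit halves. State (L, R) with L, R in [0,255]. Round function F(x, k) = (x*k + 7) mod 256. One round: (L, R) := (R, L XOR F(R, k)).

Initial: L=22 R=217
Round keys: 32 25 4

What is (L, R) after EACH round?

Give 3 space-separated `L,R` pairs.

Round 1 (k=32): L=217 R=49
Round 2 (k=25): L=49 R=9
Round 3 (k=4): L=9 R=26

Answer: 217,49 49,9 9,26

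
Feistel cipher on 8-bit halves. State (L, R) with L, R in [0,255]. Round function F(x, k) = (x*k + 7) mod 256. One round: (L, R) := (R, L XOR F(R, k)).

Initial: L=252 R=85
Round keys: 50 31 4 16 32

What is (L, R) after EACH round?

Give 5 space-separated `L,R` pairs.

Answer: 85,93 93,31 31,222 222,248 248,217

Derivation:
Round 1 (k=50): L=85 R=93
Round 2 (k=31): L=93 R=31
Round 3 (k=4): L=31 R=222
Round 4 (k=16): L=222 R=248
Round 5 (k=32): L=248 R=217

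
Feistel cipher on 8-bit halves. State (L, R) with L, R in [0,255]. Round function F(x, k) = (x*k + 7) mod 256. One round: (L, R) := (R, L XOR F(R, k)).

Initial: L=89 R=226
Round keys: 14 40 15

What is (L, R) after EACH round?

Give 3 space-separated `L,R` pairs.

Round 1 (k=14): L=226 R=58
Round 2 (k=40): L=58 R=245
Round 3 (k=15): L=245 R=88

Answer: 226,58 58,245 245,88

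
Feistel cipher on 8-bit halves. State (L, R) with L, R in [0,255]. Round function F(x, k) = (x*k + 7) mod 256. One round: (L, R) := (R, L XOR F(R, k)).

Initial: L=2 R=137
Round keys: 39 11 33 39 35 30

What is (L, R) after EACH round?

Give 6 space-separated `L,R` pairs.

Round 1 (k=39): L=137 R=228
Round 2 (k=11): L=228 R=90
Round 3 (k=33): L=90 R=69
Round 4 (k=39): L=69 R=208
Round 5 (k=35): L=208 R=50
Round 6 (k=30): L=50 R=51

Answer: 137,228 228,90 90,69 69,208 208,50 50,51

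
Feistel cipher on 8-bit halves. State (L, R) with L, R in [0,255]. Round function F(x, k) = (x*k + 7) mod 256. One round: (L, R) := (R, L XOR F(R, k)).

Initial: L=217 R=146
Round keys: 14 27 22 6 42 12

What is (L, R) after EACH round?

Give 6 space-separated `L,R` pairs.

Round 1 (k=14): L=146 R=218
Round 2 (k=27): L=218 R=151
Round 3 (k=22): L=151 R=219
Round 4 (k=6): L=219 R=190
Round 5 (k=42): L=190 R=232
Round 6 (k=12): L=232 R=89

Answer: 146,218 218,151 151,219 219,190 190,232 232,89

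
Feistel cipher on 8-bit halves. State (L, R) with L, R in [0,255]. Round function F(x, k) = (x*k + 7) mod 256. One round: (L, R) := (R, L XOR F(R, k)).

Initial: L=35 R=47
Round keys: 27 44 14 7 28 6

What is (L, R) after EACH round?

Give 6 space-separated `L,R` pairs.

Round 1 (k=27): L=47 R=223
Round 2 (k=44): L=223 R=116
Round 3 (k=14): L=116 R=128
Round 4 (k=7): L=128 R=243
Round 5 (k=28): L=243 R=27
Round 6 (k=6): L=27 R=90

Answer: 47,223 223,116 116,128 128,243 243,27 27,90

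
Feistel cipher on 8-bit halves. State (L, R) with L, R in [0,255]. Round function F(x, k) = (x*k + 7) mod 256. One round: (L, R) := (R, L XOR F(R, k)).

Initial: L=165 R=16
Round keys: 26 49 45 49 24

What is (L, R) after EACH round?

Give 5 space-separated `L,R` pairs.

Round 1 (k=26): L=16 R=2
Round 2 (k=49): L=2 R=121
Round 3 (k=45): L=121 R=78
Round 4 (k=49): L=78 R=140
Round 5 (k=24): L=140 R=105

Answer: 16,2 2,121 121,78 78,140 140,105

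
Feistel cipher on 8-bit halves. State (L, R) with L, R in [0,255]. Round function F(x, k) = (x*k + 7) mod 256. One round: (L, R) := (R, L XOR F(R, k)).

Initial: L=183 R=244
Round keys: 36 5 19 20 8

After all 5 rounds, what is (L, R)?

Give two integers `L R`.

Answer: 212 183

Derivation:
Round 1 (k=36): L=244 R=224
Round 2 (k=5): L=224 R=147
Round 3 (k=19): L=147 R=16
Round 4 (k=20): L=16 R=212
Round 5 (k=8): L=212 R=183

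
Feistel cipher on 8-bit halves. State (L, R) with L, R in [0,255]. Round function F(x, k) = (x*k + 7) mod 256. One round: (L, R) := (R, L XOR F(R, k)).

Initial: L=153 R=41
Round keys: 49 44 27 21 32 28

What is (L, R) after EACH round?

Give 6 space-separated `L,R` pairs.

Answer: 41,121 121,250 250,28 28,169 169,59 59,210

Derivation:
Round 1 (k=49): L=41 R=121
Round 2 (k=44): L=121 R=250
Round 3 (k=27): L=250 R=28
Round 4 (k=21): L=28 R=169
Round 5 (k=32): L=169 R=59
Round 6 (k=28): L=59 R=210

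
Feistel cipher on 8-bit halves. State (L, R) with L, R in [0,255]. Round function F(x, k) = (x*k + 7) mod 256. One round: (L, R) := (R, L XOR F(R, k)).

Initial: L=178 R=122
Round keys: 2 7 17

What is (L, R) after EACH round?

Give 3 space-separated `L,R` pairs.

Round 1 (k=2): L=122 R=73
Round 2 (k=7): L=73 R=124
Round 3 (k=17): L=124 R=10

Answer: 122,73 73,124 124,10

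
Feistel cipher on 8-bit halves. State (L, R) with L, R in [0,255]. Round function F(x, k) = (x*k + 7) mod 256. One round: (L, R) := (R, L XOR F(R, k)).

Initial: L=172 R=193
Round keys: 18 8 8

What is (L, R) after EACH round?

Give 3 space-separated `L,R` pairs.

Round 1 (k=18): L=193 R=53
Round 2 (k=8): L=53 R=110
Round 3 (k=8): L=110 R=66

Answer: 193,53 53,110 110,66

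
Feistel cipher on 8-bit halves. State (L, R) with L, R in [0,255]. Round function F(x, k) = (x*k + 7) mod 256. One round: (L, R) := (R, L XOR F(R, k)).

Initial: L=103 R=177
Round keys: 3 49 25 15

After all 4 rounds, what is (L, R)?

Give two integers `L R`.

Answer: 185 155

Derivation:
Round 1 (k=3): L=177 R=125
Round 2 (k=49): L=125 R=69
Round 3 (k=25): L=69 R=185
Round 4 (k=15): L=185 R=155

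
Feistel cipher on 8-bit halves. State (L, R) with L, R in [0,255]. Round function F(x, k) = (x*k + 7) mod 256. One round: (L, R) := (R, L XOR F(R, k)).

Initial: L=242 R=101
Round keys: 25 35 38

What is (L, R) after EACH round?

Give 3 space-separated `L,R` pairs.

Round 1 (k=25): L=101 R=22
Round 2 (k=35): L=22 R=108
Round 3 (k=38): L=108 R=25

Answer: 101,22 22,108 108,25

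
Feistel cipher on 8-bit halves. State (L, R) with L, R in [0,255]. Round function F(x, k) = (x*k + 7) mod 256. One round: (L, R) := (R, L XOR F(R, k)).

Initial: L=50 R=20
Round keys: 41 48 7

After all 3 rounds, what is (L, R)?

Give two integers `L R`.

Round 1 (k=41): L=20 R=9
Round 2 (k=48): L=9 R=163
Round 3 (k=7): L=163 R=117

Answer: 163 117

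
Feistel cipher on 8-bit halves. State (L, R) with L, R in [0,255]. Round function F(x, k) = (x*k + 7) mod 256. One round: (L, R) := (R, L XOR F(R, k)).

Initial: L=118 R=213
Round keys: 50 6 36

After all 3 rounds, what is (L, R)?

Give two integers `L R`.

Answer: 196 64

Derivation:
Round 1 (k=50): L=213 R=215
Round 2 (k=6): L=215 R=196
Round 3 (k=36): L=196 R=64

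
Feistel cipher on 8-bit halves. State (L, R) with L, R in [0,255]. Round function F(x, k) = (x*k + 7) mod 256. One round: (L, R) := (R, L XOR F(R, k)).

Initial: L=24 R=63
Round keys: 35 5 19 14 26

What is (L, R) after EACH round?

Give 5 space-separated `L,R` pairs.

Round 1 (k=35): L=63 R=188
Round 2 (k=5): L=188 R=140
Round 3 (k=19): L=140 R=215
Round 4 (k=14): L=215 R=69
Round 5 (k=26): L=69 R=222

Answer: 63,188 188,140 140,215 215,69 69,222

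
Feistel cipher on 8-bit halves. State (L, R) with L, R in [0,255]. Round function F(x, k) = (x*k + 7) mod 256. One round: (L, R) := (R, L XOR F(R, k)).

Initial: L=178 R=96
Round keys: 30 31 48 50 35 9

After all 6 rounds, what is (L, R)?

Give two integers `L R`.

Answer: 160 254

Derivation:
Round 1 (k=30): L=96 R=245
Round 2 (k=31): L=245 R=210
Round 3 (k=48): L=210 R=146
Round 4 (k=50): L=146 R=89
Round 5 (k=35): L=89 R=160
Round 6 (k=9): L=160 R=254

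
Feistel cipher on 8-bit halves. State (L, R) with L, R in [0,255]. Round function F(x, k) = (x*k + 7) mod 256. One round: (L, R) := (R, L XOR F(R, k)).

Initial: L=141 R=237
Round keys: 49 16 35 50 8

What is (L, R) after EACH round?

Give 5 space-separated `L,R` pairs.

Round 1 (k=49): L=237 R=233
Round 2 (k=16): L=233 R=122
Round 3 (k=35): L=122 R=92
Round 4 (k=50): L=92 R=133
Round 5 (k=8): L=133 R=115

Answer: 237,233 233,122 122,92 92,133 133,115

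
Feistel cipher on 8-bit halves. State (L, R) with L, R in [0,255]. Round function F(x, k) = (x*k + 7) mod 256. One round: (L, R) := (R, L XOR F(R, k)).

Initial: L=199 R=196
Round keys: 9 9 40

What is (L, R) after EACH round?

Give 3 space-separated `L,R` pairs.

Answer: 196,44 44,87 87,179

Derivation:
Round 1 (k=9): L=196 R=44
Round 2 (k=9): L=44 R=87
Round 3 (k=40): L=87 R=179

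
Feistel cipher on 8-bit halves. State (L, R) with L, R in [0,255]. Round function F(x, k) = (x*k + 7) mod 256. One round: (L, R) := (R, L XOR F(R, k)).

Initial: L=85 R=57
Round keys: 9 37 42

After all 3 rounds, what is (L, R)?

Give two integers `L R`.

Round 1 (k=9): L=57 R=93
Round 2 (k=37): L=93 R=65
Round 3 (k=42): L=65 R=236

Answer: 65 236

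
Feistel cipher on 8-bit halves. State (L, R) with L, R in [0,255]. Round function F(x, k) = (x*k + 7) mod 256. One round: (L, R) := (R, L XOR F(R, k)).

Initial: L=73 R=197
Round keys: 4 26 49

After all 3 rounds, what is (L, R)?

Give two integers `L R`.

Answer: 158 23

Derivation:
Round 1 (k=4): L=197 R=82
Round 2 (k=26): L=82 R=158
Round 3 (k=49): L=158 R=23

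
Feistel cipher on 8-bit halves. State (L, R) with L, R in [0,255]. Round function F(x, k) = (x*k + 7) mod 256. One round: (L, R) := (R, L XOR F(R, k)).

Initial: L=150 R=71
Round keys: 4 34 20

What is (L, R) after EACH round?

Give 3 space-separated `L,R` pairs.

Round 1 (k=4): L=71 R=181
Round 2 (k=34): L=181 R=86
Round 3 (k=20): L=86 R=10

Answer: 71,181 181,86 86,10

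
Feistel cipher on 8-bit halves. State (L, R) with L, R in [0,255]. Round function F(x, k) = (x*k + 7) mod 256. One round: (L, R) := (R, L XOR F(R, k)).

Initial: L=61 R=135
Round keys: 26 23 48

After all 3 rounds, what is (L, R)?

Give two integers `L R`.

Answer: 0 135

Derivation:
Round 1 (k=26): L=135 R=128
Round 2 (k=23): L=128 R=0
Round 3 (k=48): L=0 R=135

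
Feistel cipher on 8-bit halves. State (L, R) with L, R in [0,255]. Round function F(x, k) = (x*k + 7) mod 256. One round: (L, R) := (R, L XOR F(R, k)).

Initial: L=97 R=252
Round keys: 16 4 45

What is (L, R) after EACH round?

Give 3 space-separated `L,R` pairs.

Answer: 252,166 166,99 99,200

Derivation:
Round 1 (k=16): L=252 R=166
Round 2 (k=4): L=166 R=99
Round 3 (k=45): L=99 R=200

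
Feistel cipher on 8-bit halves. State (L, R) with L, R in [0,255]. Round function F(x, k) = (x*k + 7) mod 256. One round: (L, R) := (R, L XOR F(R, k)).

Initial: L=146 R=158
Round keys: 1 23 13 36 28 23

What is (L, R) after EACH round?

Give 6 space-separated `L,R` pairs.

Round 1 (k=1): L=158 R=55
Round 2 (k=23): L=55 R=102
Round 3 (k=13): L=102 R=2
Round 4 (k=36): L=2 R=41
Round 5 (k=28): L=41 R=129
Round 6 (k=23): L=129 R=183

Answer: 158,55 55,102 102,2 2,41 41,129 129,183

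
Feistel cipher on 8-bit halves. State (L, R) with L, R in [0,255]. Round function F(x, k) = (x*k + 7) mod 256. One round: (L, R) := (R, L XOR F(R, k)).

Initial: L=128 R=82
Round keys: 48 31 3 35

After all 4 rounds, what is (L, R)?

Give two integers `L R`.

Round 1 (k=48): L=82 R=231
Round 2 (k=31): L=231 R=82
Round 3 (k=3): L=82 R=26
Round 4 (k=35): L=26 R=199

Answer: 26 199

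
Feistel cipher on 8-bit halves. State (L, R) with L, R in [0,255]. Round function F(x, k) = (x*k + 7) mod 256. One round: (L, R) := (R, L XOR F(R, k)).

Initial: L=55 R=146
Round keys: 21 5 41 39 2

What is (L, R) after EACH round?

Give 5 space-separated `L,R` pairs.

Answer: 146,54 54,135 135,144 144,112 112,119

Derivation:
Round 1 (k=21): L=146 R=54
Round 2 (k=5): L=54 R=135
Round 3 (k=41): L=135 R=144
Round 4 (k=39): L=144 R=112
Round 5 (k=2): L=112 R=119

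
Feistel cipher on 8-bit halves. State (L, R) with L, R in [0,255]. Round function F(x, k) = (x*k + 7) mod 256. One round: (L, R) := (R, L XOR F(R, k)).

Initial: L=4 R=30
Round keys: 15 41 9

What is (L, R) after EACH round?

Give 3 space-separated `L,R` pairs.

Answer: 30,205 205,194 194,20

Derivation:
Round 1 (k=15): L=30 R=205
Round 2 (k=41): L=205 R=194
Round 3 (k=9): L=194 R=20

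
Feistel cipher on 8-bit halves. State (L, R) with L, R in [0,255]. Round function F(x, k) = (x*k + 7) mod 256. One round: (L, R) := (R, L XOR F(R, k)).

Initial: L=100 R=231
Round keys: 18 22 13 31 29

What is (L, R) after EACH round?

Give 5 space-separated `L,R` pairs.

Round 1 (k=18): L=231 R=33
Round 2 (k=22): L=33 R=58
Round 3 (k=13): L=58 R=216
Round 4 (k=31): L=216 R=21
Round 5 (k=29): L=21 R=176

Answer: 231,33 33,58 58,216 216,21 21,176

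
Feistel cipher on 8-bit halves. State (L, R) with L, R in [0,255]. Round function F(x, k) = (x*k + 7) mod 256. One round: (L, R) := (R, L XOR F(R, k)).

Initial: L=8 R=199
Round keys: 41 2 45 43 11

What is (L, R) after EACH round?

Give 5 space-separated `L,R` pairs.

Answer: 199,238 238,36 36,181 181,74 74,128

Derivation:
Round 1 (k=41): L=199 R=238
Round 2 (k=2): L=238 R=36
Round 3 (k=45): L=36 R=181
Round 4 (k=43): L=181 R=74
Round 5 (k=11): L=74 R=128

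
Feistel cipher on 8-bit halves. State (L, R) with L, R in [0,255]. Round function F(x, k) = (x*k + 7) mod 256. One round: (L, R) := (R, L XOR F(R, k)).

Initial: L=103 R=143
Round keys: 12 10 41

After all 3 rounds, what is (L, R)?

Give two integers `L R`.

Round 1 (k=12): L=143 R=220
Round 2 (k=10): L=220 R=16
Round 3 (k=41): L=16 R=75

Answer: 16 75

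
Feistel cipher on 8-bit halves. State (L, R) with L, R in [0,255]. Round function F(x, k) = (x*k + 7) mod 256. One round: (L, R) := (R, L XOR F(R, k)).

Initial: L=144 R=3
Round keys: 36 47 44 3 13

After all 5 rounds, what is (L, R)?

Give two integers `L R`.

Round 1 (k=36): L=3 R=227
Round 2 (k=47): L=227 R=183
Round 3 (k=44): L=183 R=152
Round 4 (k=3): L=152 R=120
Round 5 (k=13): L=120 R=135

Answer: 120 135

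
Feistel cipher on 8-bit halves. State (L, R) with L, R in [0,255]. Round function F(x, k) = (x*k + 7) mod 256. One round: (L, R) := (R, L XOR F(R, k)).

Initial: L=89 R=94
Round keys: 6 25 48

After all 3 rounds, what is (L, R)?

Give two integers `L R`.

Answer: 199 53

Derivation:
Round 1 (k=6): L=94 R=98
Round 2 (k=25): L=98 R=199
Round 3 (k=48): L=199 R=53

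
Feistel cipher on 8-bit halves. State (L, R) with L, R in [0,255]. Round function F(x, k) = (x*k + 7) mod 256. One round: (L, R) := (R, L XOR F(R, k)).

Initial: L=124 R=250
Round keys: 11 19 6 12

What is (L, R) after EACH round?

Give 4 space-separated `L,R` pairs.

Round 1 (k=11): L=250 R=185
Round 2 (k=19): L=185 R=56
Round 3 (k=6): L=56 R=238
Round 4 (k=12): L=238 R=23

Answer: 250,185 185,56 56,238 238,23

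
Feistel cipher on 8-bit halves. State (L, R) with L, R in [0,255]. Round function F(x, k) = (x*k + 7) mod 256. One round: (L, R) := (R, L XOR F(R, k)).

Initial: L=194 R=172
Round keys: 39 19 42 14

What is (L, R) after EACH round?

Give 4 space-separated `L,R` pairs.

Round 1 (k=39): L=172 R=249
Round 2 (k=19): L=249 R=46
Round 3 (k=42): L=46 R=106
Round 4 (k=14): L=106 R=253

Answer: 172,249 249,46 46,106 106,253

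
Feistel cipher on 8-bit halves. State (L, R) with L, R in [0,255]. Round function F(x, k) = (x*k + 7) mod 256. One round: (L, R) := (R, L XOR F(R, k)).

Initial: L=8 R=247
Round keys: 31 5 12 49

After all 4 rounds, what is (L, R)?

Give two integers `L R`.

Round 1 (k=31): L=247 R=248
Round 2 (k=5): L=248 R=40
Round 3 (k=12): L=40 R=31
Round 4 (k=49): L=31 R=222

Answer: 31 222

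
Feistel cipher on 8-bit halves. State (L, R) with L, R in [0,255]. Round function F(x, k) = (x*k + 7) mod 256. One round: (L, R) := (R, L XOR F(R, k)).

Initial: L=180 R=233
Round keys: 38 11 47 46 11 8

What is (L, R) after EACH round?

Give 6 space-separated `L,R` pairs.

Answer: 233,41 41,35 35,93 93,158 158,140 140,249

Derivation:
Round 1 (k=38): L=233 R=41
Round 2 (k=11): L=41 R=35
Round 3 (k=47): L=35 R=93
Round 4 (k=46): L=93 R=158
Round 5 (k=11): L=158 R=140
Round 6 (k=8): L=140 R=249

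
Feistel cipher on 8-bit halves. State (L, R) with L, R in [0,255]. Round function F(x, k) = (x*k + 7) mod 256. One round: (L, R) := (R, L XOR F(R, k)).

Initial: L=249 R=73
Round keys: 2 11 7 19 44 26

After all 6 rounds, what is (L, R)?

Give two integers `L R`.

Answer: 62 239

Derivation:
Round 1 (k=2): L=73 R=96
Round 2 (k=11): L=96 R=110
Round 3 (k=7): L=110 R=105
Round 4 (k=19): L=105 R=188
Round 5 (k=44): L=188 R=62
Round 6 (k=26): L=62 R=239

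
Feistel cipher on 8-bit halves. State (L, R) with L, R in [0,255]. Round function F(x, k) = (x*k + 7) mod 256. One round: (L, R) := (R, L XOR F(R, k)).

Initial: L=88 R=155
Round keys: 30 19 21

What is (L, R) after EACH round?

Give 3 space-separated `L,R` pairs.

Round 1 (k=30): L=155 R=105
Round 2 (k=19): L=105 R=73
Round 3 (k=21): L=73 R=109

Answer: 155,105 105,73 73,109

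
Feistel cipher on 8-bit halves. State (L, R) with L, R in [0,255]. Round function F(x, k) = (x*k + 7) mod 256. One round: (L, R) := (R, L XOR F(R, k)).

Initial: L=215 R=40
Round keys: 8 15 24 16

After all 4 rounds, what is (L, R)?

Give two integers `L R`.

Answer: 127 168

Derivation:
Round 1 (k=8): L=40 R=144
Round 2 (k=15): L=144 R=95
Round 3 (k=24): L=95 R=127
Round 4 (k=16): L=127 R=168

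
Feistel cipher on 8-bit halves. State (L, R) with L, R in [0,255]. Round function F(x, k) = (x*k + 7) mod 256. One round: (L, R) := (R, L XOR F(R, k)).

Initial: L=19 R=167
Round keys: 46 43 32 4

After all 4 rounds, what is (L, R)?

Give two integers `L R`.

Answer: 93 185

Derivation:
Round 1 (k=46): L=167 R=26
Round 2 (k=43): L=26 R=194
Round 3 (k=32): L=194 R=93
Round 4 (k=4): L=93 R=185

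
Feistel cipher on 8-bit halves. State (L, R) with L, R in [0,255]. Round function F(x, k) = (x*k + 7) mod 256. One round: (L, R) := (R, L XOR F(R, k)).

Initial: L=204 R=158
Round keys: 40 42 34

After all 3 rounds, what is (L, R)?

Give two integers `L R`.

Answer: 171 198

Derivation:
Round 1 (k=40): L=158 R=123
Round 2 (k=42): L=123 R=171
Round 3 (k=34): L=171 R=198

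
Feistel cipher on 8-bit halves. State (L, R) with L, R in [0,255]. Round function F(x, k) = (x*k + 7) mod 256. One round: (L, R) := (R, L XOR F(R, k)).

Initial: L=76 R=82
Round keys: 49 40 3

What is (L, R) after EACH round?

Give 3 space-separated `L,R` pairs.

Round 1 (k=49): L=82 R=245
Round 2 (k=40): L=245 R=29
Round 3 (k=3): L=29 R=171

Answer: 82,245 245,29 29,171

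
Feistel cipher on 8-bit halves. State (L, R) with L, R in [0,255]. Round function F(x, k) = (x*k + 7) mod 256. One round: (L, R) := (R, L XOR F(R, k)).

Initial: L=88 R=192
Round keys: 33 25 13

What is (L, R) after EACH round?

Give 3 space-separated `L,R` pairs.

Round 1 (k=33): L=192 R=159
Round 2 (k=25): L=159 R=78
Round 3 (k=13): L=78 R=98

Answer: 192,159 159,78 78,98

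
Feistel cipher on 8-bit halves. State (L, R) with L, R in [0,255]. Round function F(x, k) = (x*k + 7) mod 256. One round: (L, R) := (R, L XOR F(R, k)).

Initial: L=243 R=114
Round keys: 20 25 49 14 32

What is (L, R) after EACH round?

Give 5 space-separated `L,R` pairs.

Round 1 (k=20): L=114 R=28
Round 2 (k=25): L=28 R=177
Round 3 (k=49): L=177 R=244
Round 4 (k=14): L=244 R=238
Round 5 (k=32): L=238 R=51

Answer: 114,28 28,177 177,244 244,238 238,51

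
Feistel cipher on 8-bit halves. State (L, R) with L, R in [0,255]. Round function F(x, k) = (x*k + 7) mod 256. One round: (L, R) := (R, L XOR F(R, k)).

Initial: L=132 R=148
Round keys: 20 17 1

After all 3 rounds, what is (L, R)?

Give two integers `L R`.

Answer: 222 246

Derivation:
Round 1 (k=20): L=148 R=19
Round 2 (k=17): L=19 R=222
Round 3 (k=1): L=222 R=246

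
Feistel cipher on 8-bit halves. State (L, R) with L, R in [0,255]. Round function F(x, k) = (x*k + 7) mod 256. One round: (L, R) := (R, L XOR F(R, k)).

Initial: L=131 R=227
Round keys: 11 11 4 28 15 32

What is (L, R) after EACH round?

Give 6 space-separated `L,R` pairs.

Answer: 227,75 75,163 163,216 216,4 4,155 155,99

Derivation:
Round 1 (k=11): L=227 R=75
Round 2 (k=11): L=75 R=163
Round 3 (k=4): L=163 R=216
Round 4 (k=28): L=216 R=4
Round 5 (k=15): L=4 R=155
Round 6 (k=32): L=155 R=99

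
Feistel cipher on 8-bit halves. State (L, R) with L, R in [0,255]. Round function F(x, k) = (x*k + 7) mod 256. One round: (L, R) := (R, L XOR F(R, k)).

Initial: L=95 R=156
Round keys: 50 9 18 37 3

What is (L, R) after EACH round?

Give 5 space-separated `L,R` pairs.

Round 1 (k=50): L=156 R=32
Round 2 (k=9): L=32 R=187
Round 3 (k=18): L=187 R=13
Round 4 (k=37): L=13 R=83
Round 5 (k=3): L=83 R=13

Answer: 156,32 32,187 187,13 13,83 83,13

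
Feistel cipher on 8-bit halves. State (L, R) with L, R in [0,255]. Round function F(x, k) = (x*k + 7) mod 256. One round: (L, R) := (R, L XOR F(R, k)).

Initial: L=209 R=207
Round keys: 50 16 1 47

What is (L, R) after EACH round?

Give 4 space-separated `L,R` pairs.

Answer: 207,164 164,136 136,43 43,100

Derivation:
Round 1 (k=50): L=207 R=164
Round 2 (k=16): L=164 R=136
Round 3 (k=1): L=136 R=43
Round 4 (k=47): L=43 R=100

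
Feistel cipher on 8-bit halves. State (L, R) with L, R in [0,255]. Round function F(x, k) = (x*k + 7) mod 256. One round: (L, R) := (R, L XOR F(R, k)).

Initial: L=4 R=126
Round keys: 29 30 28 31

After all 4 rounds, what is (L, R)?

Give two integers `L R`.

Answer: 242 190

Derivation:
Round 1 (k=29): L=126 R=73
Round 2 (k=30): L=73 R=235
Round 3 (k=28): L=235 R=242
Round 4 (k=31): L=242 R=190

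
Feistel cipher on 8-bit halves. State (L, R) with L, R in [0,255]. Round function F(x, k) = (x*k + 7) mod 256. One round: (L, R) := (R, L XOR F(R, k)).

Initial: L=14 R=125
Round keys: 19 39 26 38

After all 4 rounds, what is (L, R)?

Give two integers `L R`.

Answer: 171 211

Derivation:
Round 1 (k=19): L=125 R=64
Round 2 (k=39): L=64 R=186
Round 3 (k=26): L=186 R=171
Round 4 (k=38): L=171 R=211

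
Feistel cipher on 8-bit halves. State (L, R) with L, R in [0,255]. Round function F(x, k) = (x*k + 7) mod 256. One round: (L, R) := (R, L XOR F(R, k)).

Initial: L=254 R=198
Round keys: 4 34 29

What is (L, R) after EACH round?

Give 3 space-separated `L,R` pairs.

Answer: 198,225 225,47 47,187

Derivation:
Round 1 (k=4): L=198 R=225
Round 2 (k=34): L=225 R=47
Round 3 (k=29): L=47 R=187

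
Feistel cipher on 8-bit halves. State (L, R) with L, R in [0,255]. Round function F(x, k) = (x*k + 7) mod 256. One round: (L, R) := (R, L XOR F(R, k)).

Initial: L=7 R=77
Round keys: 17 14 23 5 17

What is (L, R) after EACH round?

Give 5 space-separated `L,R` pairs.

Answer: 77,35 35,188 188,200 200,83 83,66

Derivation:
Round 1 (k=17): L=77 R=35
Round 2 (k=14): L=35 R=188
Round 3 (k=23): L=188 R=200
Round 4 (k=5): L=200 R=83
Round 5 (k=17): L=83 R=66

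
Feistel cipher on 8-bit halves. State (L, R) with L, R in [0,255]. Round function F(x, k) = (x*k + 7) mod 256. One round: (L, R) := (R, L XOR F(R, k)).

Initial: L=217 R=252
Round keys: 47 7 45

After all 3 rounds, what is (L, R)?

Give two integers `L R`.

Answer: 249 94

Derivation:
Round 1 (k=47): L=252 R=146
Round 2 (k=7): L=146 R=249
Round 3 (k=45): L=249 R=94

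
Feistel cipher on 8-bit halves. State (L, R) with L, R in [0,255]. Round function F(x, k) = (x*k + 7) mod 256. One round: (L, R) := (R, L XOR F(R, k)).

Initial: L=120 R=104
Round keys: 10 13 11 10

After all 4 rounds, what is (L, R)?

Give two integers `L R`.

Answer: 50 57

Derivation:
Round 1 (k=10): L=104 R=111
Round 2 (k=13): L=111 R=194
Round 3 (k=11): L=194 R=50
Round 4 (k=10): L=50 R=57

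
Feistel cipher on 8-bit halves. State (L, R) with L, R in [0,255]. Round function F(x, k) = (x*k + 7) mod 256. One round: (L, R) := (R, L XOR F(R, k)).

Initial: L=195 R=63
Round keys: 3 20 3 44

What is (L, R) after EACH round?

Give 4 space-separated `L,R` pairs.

Round 1 (k=3): L=63 R=7
Round 2 (k=20): L=7 R=172
Round 3 (k=3): L=172 R=12
Round 4 (k=44): L=12 R=187

Answer: 63,7 7,172 172,12 12,187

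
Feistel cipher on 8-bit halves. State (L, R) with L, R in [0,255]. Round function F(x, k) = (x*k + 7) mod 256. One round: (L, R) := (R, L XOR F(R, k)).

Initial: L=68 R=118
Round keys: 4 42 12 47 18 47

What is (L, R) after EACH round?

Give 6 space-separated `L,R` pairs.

Answer: 118,155 155,3 3,176 176,84 84,95 95,44

Derivation:
Round 1 (k=4): L=118 R=155
Round 2 (k=42): L=155 R=3
Round 3 (k=12): L=3 R=176
Round 4 (k=47): L=176 R=84
Round 5 (k=18): L=84 R=95
Round 6 (k=47): L=95 R=44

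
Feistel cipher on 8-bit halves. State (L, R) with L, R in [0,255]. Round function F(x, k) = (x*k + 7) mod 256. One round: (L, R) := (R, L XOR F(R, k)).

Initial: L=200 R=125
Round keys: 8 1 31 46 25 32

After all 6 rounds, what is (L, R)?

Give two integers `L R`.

Round 1 (k=8): L=125 R=39
Round 2 (k=1): L=39 R=83
Round 3 (k=31): L=83 R=51
Round 4 (k=46): L=51 R=98
Round 5 (k=25): L=98 R=170
Round 6 (k=32): L=170 R=37

Answer: 170 37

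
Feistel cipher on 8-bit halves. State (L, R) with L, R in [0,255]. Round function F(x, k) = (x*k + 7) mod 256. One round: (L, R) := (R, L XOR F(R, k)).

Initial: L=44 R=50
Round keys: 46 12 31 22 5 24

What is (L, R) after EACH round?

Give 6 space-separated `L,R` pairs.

Answer: 50,47 47,9 9,49 49,52 52,58 58,67

Derivation:
Round 1 (k=46): L=50 R=47
Round 2 (k=12): L=47 R=9
Round 3 (k=31): L=9 R=49
Round 4 (k=22): L=49 R=52
Round 5 (k=5): L=52 R=58
Round 6 (k=24): L=58 R=67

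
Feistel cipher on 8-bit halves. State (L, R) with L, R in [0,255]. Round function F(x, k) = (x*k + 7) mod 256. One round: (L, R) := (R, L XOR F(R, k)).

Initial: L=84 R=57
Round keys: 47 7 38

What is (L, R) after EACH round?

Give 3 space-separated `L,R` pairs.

Round 1 (k=47): L=57 R=42
Round 2 (k=7): L=42 R=20
Round 3 (k=38): L=20 R=213

Answer: 57,42 42,20 20,213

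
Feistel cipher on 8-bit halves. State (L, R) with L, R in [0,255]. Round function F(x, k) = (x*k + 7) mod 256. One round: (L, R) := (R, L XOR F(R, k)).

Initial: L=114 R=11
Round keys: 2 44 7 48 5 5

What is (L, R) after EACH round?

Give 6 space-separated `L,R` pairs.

Round 1 (k=2): L=11 R=111
Round 2 (k=44): L=111 R=16
Round 3 (k=7): L=16 R=24
Round 4 (k=48): L=24 R=151
Round 5 (k=5): L=151 R=226
Round 6 (k=5): L=226 R=230

Answer: 11,111 111,16 16,24 24,151 151,226 226,230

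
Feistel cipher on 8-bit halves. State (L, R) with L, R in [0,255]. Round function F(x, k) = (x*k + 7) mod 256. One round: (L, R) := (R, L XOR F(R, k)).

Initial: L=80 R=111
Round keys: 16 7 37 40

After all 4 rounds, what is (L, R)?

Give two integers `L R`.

Answer: 29 120

Derivation:
Round 1 (k=16): L=111 R=167
Round 2 (k=7): L=167 R=247
Round 3 (k=37): L=247 R=29
Round 4 (k=40): L=29 R=120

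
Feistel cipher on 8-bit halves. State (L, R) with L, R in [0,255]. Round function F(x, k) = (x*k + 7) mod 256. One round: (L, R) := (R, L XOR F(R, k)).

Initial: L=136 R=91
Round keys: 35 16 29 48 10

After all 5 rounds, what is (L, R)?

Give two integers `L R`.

Round 1 (k=35): L=91 R=240
Round 2 (k=16): L=240 R=92
Round 3 (k=29): L=92 R=131
Round 4 (k=48): L=131 R=203
Round 5 (k=10): L=203 R=118

Answer: 203 118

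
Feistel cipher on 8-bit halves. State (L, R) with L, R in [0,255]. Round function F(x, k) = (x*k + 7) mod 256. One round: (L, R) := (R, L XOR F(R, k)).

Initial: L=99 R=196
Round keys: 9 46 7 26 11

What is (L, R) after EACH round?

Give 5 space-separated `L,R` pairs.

Round 1 (k=9): L=196 R=136
Round 2 (k=46): L=136 R=179
Round 3 (k=7): L=179 R=100
Round 4 (k=26): L=100 R=156
Round 5 (k=11): L=156 R=223

Answer: 196,136 136,179 179,100 100,156 156,223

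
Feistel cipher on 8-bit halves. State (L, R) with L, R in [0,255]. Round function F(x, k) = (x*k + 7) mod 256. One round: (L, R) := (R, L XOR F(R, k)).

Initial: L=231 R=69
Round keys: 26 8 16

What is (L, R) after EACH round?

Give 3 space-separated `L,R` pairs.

Round 1 (k=26): L=69 R=238
Round 2 (k=8): L=238 R=50
Round 3 (k=16): L=50 R=201

Answer: 69,238 238,50 50,201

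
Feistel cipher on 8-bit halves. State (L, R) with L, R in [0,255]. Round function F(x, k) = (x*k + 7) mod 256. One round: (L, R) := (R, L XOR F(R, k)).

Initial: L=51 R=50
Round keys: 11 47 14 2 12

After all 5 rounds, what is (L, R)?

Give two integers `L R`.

Round 1 (k=11): L=50 R=30
Round 2 (k=47): L=30 R=187
Round 3 (k=14): L=187 R=95
Round 4 (k=2): L=95 R=126
Round 5 (k=12): L=126 R=176

Answer: 126 176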